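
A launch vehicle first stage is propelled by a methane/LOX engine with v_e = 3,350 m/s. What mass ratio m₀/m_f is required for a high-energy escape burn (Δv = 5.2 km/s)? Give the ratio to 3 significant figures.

m₀/m_f = exp(Δv / v_e) = exp(5200 / 3350.0) = exp(1.5522) = 4.7220.

mass ratio ≈ 4.72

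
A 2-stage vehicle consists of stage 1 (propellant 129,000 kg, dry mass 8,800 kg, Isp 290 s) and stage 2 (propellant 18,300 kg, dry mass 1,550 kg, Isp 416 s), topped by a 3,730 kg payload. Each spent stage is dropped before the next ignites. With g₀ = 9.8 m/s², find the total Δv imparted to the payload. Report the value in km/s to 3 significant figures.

Ignition mass of stage 1 = 129,000+8,800 + 18,300+1,550 + 3,730 = 161,380 kg.
Stage 1: m₀ = 161,380 kg, m_f = 161,380 − 129,000 = 32,380 kg; Δv = 290×9.8×ln(4.984) = 2842.0×1.6062 ≈ 4565 m/s.
Stage 2: m₀ = 23,580 kg, m_f = 23,580 − 18,300 = 5,280 kg; Δv = 416×9.8×ln(4.466) = 4076.8×1.4965 ≈ 6101 m/s.
Total Δv = 4565 + 6101 = 10666 m/s.

Δv ≈ 10.7 km/s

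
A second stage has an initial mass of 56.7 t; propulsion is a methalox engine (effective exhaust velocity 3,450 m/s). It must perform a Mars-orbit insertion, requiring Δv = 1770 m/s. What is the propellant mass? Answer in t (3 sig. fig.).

m₀/m_f = exp(Δv / v_e) = exp(1770 / 3450.0) = exp(0.5130) = 1.6704.
m_f = 56.7 / 1.6704 = 33.944 t, so propellant = m₀ − m_f = 56.7 − 33.944 = 22.756 t.

propellant mass ≈ 22.8 t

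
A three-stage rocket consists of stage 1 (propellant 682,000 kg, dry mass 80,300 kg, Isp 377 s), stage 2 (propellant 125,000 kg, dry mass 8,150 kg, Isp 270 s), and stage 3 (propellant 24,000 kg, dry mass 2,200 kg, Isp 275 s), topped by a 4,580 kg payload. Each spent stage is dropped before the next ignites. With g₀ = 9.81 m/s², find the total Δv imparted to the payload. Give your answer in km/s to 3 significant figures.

Ignition mass of stage 1 = 682,000+80,300 + 125,000+8,150 + 24,000+2,200 + 4,580 = 926,230 kg.
Stage 1: m₀ = 926,230 kg, m_f = 926,230 − 682,000 = 244,230 kg; Δv = 377×9.81×ln(3.792) = 3698.4×1.3330 ≈ 4930 m/s.
Stage 2: m₀ = 163,930 kg, m_f = 163,930 − 125,000 = 38,930 kg; Δv = 270×9.81×ln(4.211) = 2648.7×1.4377 ≈ 3808 m/s.
Stage 3: m₀ = 30,780 kg, m_f = 30,780 − 24,000 = 6,780 kg; Δv = 275×9.81×ln(4.54) = 2697.8×1.5129 ≈ 4081 m/s.
Total Δv = 4930 + 3808 + 4081 = 12819 m/s.

Δv ≈ 12.8 km/s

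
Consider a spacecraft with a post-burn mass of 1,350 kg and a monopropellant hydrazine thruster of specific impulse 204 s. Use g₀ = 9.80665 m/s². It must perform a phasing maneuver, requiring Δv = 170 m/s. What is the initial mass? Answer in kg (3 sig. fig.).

initial mass ≈ 1470 kg

v_e = Isp · g₀ = 204 × 9.80665 = 2000.6 m/s.
m₀/m_f = exp(Δv / v_e) = exp(170 / 2000.6) = exp(0.0850) = 1.0887.
m₀ = m_f × 1.0887 = 1,350 × 1.0887 = 1,469.75 kg.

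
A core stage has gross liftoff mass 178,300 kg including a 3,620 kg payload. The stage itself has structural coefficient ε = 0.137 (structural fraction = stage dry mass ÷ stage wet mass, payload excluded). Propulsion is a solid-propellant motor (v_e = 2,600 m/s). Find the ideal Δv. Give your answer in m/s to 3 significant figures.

Δv ≈ 4860 m/s

Stage wet mass = m₀ − payload = 178,300 − 3,620 = 174,680 kg.
Stage dry mass = ε × stage wet mass = 0.137 × 174,680 = 23,931.2 kg.
Burnout mass m_f = stage dry + payload = 23,931.2 + 3,620 = 27,551.2 kg.
Using Δv = v_e ln(m₀/m_f): Δv = v_e · ln(178,300/27,551.2) = 2600.0 × ln(6.472) = 2600.0 × 1.8674 ≈ 4855 m/s.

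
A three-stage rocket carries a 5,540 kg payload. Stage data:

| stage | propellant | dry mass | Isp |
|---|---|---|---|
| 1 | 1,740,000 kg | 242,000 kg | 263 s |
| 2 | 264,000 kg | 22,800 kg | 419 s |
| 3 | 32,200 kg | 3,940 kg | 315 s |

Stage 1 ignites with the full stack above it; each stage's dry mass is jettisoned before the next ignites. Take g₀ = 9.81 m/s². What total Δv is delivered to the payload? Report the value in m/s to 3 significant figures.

Ignition mass of stage 1 = 1,740,000+242,000 + 264,000+22,800 + 32,200+3,940 + 5,540 = 2,310,480 kg.
Stage 1: m₀ = 2,310,480 kg, m_f = 2,310,480 − 1,740,000 = 570,480 kg; Δv = 263×9.81×ln(4.05) = 2580.0×1.3987 ≈ 3609 m/s.
Stage 2: m₀ = 328,480 kg, m_f = 328,480 − 264,000 = 64,480 kg; Δv = 419×9.81×ln(5.094) = 4110.4×1.6281 ≈ 6692 m/s.
Stage 3: m₀ = 41,680 kg, m_f = 41,680 − 32,200 = 9,480 kg; Δv = 315×9.81×ln(4.397) = 3090.2×1.4808 ≈ 4576 m/s.
Total Δv = 3609 + 6692 + 4576 = 14877 m/s.

Δv ≈ 14900 m/s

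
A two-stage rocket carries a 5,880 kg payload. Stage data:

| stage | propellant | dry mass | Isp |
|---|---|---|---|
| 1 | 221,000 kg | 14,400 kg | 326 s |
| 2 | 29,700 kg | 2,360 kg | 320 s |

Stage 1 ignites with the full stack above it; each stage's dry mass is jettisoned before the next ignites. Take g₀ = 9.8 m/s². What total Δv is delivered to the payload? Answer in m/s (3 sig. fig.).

Δv ≈ 10100 m/s

Ignition mass of stage 1 = 221,000+14,400 + 29,700+2,360 + 5,880 = 273,340 kg.
Stage 1: m₀ = 273,340 kg, m_f = 273,340 − 221,000 = 52,340 kg; Δv = 326×9.8×ln(5.222) = 3194.8×1.6530 ≈ 5281 m/s.
Stage 2: m₀ = 37,940 kg, m_f = 37,940 − 29,700 = 8,240 kg; Δv = 320×9.8×ln(4.604) = 3136.0×1.5270 ≈ 4789 m/s.
Total Δv = 5281 + 4789 = 10070 m/s.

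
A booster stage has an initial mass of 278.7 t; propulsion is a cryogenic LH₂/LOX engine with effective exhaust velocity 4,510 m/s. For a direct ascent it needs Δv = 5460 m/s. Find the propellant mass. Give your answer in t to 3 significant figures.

propellant mass ≈ 196 t

m₀/m_f = exp(Δv / v_e) = exp(5460 / 4510.0) = exp(1.2106) = 3.3556.
m_f = 278.7 / 3.3556 = 83.0552 t, so propellant = m₀ − m_f = 278.7 − 83.0552 = 195.6448 t.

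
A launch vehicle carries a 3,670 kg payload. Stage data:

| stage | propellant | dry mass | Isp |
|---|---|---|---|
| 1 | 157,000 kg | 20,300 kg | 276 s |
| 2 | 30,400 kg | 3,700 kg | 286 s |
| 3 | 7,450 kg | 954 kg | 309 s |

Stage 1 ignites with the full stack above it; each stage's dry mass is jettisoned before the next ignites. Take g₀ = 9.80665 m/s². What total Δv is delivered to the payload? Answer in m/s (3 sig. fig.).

Ignition mass of stage 1 = 157,000+20,300 + 30,400+3,700 + 7,450+954 + 3,670 = 223,474 kg.
Stage 1: m₀ = 223,474 kg, m_f = 223,474 − 157,000 = 66,474 kg; Δv = 276×9.80665×ln(3.362) = 2706.6×1.2125 ≈ 3282 m/s.
Stage 2: m₀ = 46,174 kg, m_f = 46,174 − 30,400 = 15,774 kg; Δv = 286×9.80665×ln(2.927) = 2804.7×1.0741 ≈ 3012 m/s.
Stage 3: m₀ = 12,074 kg, m_f = 12,074 − 7,450 = 4,624 kg; Δv = 309×9.80665×ln(2.611) = 3030.3×0.9598 ≈ 2908 m/s.
Total Δv = 3282 + 3012 + 2908 = 9202 m/s.

Δv ≈ 9200 m/s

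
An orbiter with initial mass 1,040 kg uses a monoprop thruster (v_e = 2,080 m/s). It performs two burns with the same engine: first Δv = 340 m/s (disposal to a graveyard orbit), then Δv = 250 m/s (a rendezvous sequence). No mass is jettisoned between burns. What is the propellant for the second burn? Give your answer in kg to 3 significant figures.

propellant for the second burn ≈ 100 kg

After the first burn: m = 1040 × exp(−340/2080.0) = 1040 × 0.84920 = 883.168 kg.
After the second burn: m = 883.168 × exp(−250/2080.0) = 883.168 × 0.88675 = 783.149 kg.
Second-burn propellant = 883.168 − 783.149 = 100.019 kg.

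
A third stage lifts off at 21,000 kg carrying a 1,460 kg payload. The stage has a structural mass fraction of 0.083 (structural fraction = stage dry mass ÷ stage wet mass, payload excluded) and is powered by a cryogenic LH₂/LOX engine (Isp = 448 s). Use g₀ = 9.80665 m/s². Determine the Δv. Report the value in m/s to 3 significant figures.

Δv ≈ 8430 m/s

Stage wet mass = m₀ − payload = 21,000 − 1,460 = 19,540 kg.
Stage dry mass = ε × stage wet mass = 0.083 × 19,540 = 1,621.82 kg.
Burnout mass m_f = stage dry + payload = 1,621.82 + 1,460 = 3,081.82 kg.
v_e = Isp · g₀ = 448 × 9.80665 = 4393.4 m/s.
Rocket equation: Δv = v_e · ln(21,000/3,081.82) = 4393.4 × ln(6.814) = 4393.4 × 1.9190 ≈ 8431 m/s.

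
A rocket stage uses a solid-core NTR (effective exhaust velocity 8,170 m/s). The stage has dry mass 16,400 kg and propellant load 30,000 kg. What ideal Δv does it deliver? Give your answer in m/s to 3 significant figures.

m₀ = m_dry + m_prop = 16,400 + 30,000 = 46,400 kg.
From the ideal rocket equation, Δv = v_e · ln(m₀/m_f) = 8170.0 × ln(2.829) = 8170.0 × 1.0400 ≈ 8496.9 m/s.

Δv ≈ 8500 m/s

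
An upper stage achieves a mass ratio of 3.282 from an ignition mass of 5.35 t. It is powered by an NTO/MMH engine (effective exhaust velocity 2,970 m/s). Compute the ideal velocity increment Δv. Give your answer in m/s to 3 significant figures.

From the ideal rocket equation, Δv = v_e · ln(3.282) = 2970.0 × 1.1885 ≈ 3529.7 m/s.

Δv ≈ 3530 m/s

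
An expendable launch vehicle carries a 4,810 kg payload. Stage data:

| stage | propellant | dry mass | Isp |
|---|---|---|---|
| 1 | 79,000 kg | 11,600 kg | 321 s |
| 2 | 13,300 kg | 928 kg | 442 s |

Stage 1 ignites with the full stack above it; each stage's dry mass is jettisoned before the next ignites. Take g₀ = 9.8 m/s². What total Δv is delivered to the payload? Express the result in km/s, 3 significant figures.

Δv ≈ 9.21 km/s

Ignition mass of stage 1 = 79,000+11,600 + 13,300+928 + 4,810 = 109,638 kg.
Stage 1: m₀ = 109,638 kg, m_f = 109,638 − 79,000 = 30,638 kg; Δv = 321×9.8×ln(3.578) = 3145.8×1.2749 ≈ 4011 m/s.
Stage 2: m₀ = 19,038 kg, m_f = 19,038 − 13,300 = 5,738 kg; Δv = 442×9.8×ln(3.318) = 4331.6×1.1993 ≈ 5195 m/s.
Total Δv = 4011 + 5195 = 9206 m/s.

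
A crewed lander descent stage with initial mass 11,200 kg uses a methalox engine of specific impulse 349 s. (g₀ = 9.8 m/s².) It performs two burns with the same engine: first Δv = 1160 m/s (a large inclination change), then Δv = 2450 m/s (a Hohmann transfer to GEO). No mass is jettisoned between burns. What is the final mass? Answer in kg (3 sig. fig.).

v_e = Isp · g₀ = 349 × 9.8 = 3420.2 m/s.
After the first burn: m = 11200 × exp(−1160/3420.2) = 11200 × 0.71237 = 7,978.54 kg.
After the second burn: m = 7,978.54 × exp(−2450/3420.2) = 7,978.54 × 0.48854 = 3,897.84 kg.

final mass ≈ 3900 kg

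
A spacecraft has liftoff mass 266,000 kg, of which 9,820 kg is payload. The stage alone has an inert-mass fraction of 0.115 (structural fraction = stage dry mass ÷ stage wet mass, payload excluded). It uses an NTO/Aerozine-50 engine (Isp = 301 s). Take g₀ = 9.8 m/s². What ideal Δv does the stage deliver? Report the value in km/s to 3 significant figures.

Δv ≈ 5.64 km/s

Stage wet mass = m₀ − payload = 266,000 − 9,820 = 256,180 kg.
Stage dry mass = ε × stage wet mass = 0.115 × 256,180 = 29,460.7 kg.
Burnout mass m_f = stage dry + payload = 29,460.7 + 9,820 = 39,280.7 kg.
v_e = Isp · g₀ = 301 × 9.8 = 2949.8 m/s.
Rocket equation: Δv = v_e · ln(266,000/39,280.7) = 2949.8 × ln(6.772) = 2949.8 × 1.9128 ≈ 5642 m/s.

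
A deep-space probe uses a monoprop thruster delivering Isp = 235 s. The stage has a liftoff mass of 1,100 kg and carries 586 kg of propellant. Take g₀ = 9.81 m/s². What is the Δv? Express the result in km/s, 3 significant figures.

Δv ≈ 1.75 km/s

v_e = Isp · g₀ = 235 × 9.81 = 2305.3 m/s.
m_f = m₀ − m_prop = 1,100 − 586 = 514 kg.
Rocket equation: Δv = v_e · ln(m₀/m_f) = 2305.3 × ln(2.14) = 2305.3 × 0.7608 ≈ 1754.0 m/s.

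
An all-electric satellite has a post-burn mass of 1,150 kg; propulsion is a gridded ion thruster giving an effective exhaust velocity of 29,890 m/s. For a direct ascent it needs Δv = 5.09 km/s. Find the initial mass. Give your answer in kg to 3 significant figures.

initial mass ≈ 1360 kg

Rocket equation: m₀/m_f = exp(Δv / v_e) = exp(5090 / 29890.0) = exp(0.1703) = 1.1856.
m₀ = m_f × 1.1856 = 1,150 × 1.1856 = 1,363.44 kg.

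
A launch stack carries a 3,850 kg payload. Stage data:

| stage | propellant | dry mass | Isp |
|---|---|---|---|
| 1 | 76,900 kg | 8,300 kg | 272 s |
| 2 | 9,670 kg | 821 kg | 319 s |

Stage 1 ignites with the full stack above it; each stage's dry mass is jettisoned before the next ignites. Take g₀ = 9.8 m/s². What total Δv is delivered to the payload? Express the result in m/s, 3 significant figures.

Δv ≈ 7450 m/s

Ignition mass of stage 1 = 76,900+8,300 + 9,670+821 + 3,850 = 99,541 kg.
Stage 1: m₀ = 99,541 kg, m_f = 99,541 − 76,900 = 22,641 kg; Δv = 272×9.8×ln(4.396) = 2665.6×1.4808 ≈ 3947 m/s.
Stage 2: m₀ = 14,341 kg, m_f = 14,341 − 9,670 = 4,671 kg; Δv = 319×9.8×ln(3.07) = 3126.2×1.1217 ≈ 3507 m/s.
Total Δv = 3947 + 3507 = 7454 m/s.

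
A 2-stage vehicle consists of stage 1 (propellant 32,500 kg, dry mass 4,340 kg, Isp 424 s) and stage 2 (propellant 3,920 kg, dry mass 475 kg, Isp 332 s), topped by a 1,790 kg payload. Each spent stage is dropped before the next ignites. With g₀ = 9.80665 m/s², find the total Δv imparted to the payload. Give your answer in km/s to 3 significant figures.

Δv ≈ 9.13 km/s

Ignition mass of stage 1 = 32,500+4,340 + 3,920+475 + 1,790 = 43,025 kg.
Stage 1: m₀ = 43,025 kg, m_f = 43,025 − 32,500 = 10,525 kg; Δv = 424×9.80665×ln(4.088) = 4158.0×1.4080 ≈ 5855 m/s.
Stage 2: m₀ = 6,185 kg, m_f = 6,185 − 3,920 = 2,265 kg; Δv = 332×9.80665×ln(2.731) = 3255.8×1.0046 ≈ 3271 m/s.
Total Δv = 5855 + 3271 = 9126 m/s.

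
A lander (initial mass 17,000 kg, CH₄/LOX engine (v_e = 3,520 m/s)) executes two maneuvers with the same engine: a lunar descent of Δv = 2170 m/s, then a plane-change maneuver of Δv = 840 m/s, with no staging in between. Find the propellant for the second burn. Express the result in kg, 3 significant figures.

propellant for the second burn ≈ 1950 kg

After the first burn: m = 17000 × exp(−2170/3520.0) = 17000 × 0.53984 = 9,177.28 kg.
After the second burn: m = 9,177.28 × exp(−840/3520.0) = 9,177.28 × 0.78770 = 7,228.94 kg.
Second-burn propellant = 9,177.28 − 7,228.94 = 1,948.34 kg.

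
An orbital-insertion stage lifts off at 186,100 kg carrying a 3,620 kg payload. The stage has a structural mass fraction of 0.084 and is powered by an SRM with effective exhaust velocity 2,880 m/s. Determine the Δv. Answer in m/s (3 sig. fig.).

Stage wet mass = m₀ − payload = 186,100 − 3,620 = 182,480 kg.
Stage dry mass = ε × stage wet mass = 0.084 × 182,480 = 15,328.3 kg.
Burnout mass m_f = stage dry + payload = 15,328.3 + 3,620 = 18,948.3 kg.
By the Tsiolkovsky rocket equation, Δv = v_e · ln(186,100/18,948.3) = 2880.0 × ln(9.821) = 2880.0 × 2.2846 ≈ 6580 m/s.

Δv ≈ 6580 m/s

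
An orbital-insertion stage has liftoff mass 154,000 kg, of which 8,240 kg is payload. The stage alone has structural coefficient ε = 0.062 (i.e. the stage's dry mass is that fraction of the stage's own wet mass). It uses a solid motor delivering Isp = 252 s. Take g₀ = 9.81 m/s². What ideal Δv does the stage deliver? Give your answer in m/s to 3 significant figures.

Stage wet mass = m₀ − payload = 154,000 − 8,240 = 145,760 kg.
Stage dry mass = ε × stage wet mass = 0.062 × 145,760 = 9,037.12 kg.
Burnout mass m_f = stage dry + payload = 9,037.12 + 8,240 = 17,277.12 kg.
v_e = Isp · g₀ = 252 × 9.81 = 2472.1 m/s.
Δv = v_e · ln(154,000/17,277.12) = 2472.1 × ln(8.914) = 2472.1 × 2.1876 ≈ 5408 m/s.

Δv ≈ 5410 m/s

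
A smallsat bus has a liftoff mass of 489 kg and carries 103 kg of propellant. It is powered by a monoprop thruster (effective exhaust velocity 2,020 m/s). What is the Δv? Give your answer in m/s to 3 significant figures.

Δv ≈ 478 m/s

m_f = m₀ − m_prop = 489 − 103 = 386 kg.
Δv = v_e · ln(m₀/m_f) = 2020.0 × ln(1.267) = 2020.0 × 0.2365 ≈ 477.8 m/s.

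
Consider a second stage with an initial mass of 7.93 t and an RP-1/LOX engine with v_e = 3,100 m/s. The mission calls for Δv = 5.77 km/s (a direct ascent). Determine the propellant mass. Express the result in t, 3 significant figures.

m₀/m_f = exp(Δv / v_e) = exp(5770 / 3100.0) = exp(1.8613) = 6.4320.
m_f = 7.93 / 6.4320 = 1.2329 t, so propellant = m₀ − m_f = 7.93 − 1.2329 = 6.6971 t.

propellant mass ≈ 6.70 t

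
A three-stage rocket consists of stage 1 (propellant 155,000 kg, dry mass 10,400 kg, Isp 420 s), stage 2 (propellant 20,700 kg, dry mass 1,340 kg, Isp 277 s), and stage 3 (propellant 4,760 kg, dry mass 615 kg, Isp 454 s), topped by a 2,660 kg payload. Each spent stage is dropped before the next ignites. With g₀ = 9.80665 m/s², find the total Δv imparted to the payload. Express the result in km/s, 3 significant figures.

Δv ≈ 13.6 km/s

Ignition mass of stage 1 = 155,000+10,400 + 20,700+1,340 + 4,760+615 + 2,660 = 195,475 kg.
Stage 1: m₀ = 195,475 kg, m_f = 195,475 − 155,000 = 40,475 kg; Δv = 420×9.80665×ln(4.83) = 4118.8×1.5747 ≈ 6486 m/s.
Stage 2: m₀ = 30,075 kg, m_f = 30,075 − 20,700 = 9,375 kg; Δv = 277×9.80665×ln(3.208) = 2716.4×1.1656 ≈ 3166 m/s.
Stage 3: m₀ = 8,035 kg, m_f = 8,035 − 4,760 = 3,275 kg; Δv = 454×9.80665×ln(2.453) = 4452.2×0.8975 ≈ 3996 m/s.
Total Δv = 6486 + 3166 + 3996 = 13648 m/s.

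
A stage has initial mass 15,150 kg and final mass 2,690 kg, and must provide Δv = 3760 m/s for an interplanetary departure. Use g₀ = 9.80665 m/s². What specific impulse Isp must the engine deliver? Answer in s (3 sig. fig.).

ln(m₀/m_f) = ln(15150/2690) = ln(5.632) = 1.7285.
v_e = Δv / ln(m₀/m_f) = 3760 / 1.7285 = 2175.3 m/s.
Isp = v_e / g₀ = 2175.3 / 9.80665 = 221.8 s.

Isp ≈ 222 s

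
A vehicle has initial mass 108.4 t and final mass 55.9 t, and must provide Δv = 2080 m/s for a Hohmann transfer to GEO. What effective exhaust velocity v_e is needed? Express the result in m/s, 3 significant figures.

v_e ≈ 3140 m/s

ln(m₀/m_f) = ln(108400/55900) = ln(1.939) = 0.6623.
Rocket equation: v_e = Δv / ln(m₀/m_f) = 2080 / 0.6623 = 3140.7 m/s.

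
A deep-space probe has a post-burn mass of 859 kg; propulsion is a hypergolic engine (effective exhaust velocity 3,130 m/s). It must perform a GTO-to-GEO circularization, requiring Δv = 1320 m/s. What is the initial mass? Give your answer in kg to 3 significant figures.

initial mass ≈ 1310 kg

m₀/m_f = exp(Δv / v_e) = exp(1320 / 3130.0) = exp(0.4217) = 1.5246.
m₀ = m_f × 1.5246 = 859 × 1.5246 = 1,309.63 kg.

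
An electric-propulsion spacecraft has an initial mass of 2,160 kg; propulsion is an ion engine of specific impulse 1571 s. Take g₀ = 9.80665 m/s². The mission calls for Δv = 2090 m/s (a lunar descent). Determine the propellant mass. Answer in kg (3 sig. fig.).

propellant mass ≈ 274 kg

v_e = Isp · g₀ = 1571 × 9.80665 = 15406.2 m/s.
Using Δv = v_e ln(m₀/m_f): m₀/m_f = exp(Δv / v_e) = exp(2090 / 15406.2) = exp(0.1357) = 1.1453.
m_f = 2,160 / 1.1453 = 1,885.97 kg, so propellant = m₀ − m_f = 2,160 − 1,885.97 = 274.03 kg.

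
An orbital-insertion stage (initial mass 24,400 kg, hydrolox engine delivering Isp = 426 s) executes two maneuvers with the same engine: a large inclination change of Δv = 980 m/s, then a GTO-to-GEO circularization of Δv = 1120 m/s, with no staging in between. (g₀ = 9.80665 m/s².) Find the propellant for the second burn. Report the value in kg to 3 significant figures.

v_e = Isp · g₀ = 426 × 9.80665 = 4177.6 m/s.
After the first burn: m = 24400 × exp(−980/4177.6) = 24400 × 0.79090 = 19,298 kg.
After the second burn: m = 19,298 × exp(−1120/4177.6) = 19,298 × 0.76484 = 14,759.9 kg.
Second-burn propellant = 19,298 − 14,759.9 = 4,538.1 kg.

propellant for the second burn ≈ 4540 kg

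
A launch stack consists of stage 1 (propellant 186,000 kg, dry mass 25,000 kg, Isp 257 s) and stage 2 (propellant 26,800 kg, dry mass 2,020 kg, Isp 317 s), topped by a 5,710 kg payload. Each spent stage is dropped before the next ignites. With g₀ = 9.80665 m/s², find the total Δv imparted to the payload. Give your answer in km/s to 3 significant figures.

Ignition mass of stage 1 = 186,000+25,000 + 26,800+2,020 + 5,710 = 245,530 kg.
Stage 1: m₀ = 245,530 kg, m_f = 245,530 − 186,000 = 59,530 kg; Δv = 257×9.80665×ln(4.124) = 2520.3×1.4169 ≈ 3571 m/s.
Stage 2: m₀ = 34,530 kg, m_f = 34,530 − 26,800 = 7,730 kg; Δv = 317×9.80665×ln(4.467) = 3108.7×1.4967 ≈ 4653 m/s.
Total Δv = 3571 + 4653 = 8224 m/s.

Δv ≈ 8.22 km/s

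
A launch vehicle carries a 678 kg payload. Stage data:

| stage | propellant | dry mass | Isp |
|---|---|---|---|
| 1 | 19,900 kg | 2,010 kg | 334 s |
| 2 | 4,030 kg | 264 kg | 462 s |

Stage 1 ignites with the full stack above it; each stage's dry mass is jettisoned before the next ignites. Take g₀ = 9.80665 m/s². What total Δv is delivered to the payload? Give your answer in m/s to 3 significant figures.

Ignition mass of stage 1 = 19,900+2,010 + 4,030+264 + 678 = 26,882 kg.
Stage 1: m₀ = 26,882 kg, m_f = 26,882 − 19,900 = 6,982 kg; Δv = 334×9.80665×ln(3.85) = 3275.4×1.3481 ≈ 4416 m/s.
Stage 2: m₀ = 4,972 kg, m_f = 4,972 − 4,030 = 942 kg; Δv = 462×9.80665×ln(5.278) = 4530.7×1.6636 ≈ 7537 m/s.
Total Δv = 4416 + 7537 = 11953 m/s.

Δv ≈ 12000 m/s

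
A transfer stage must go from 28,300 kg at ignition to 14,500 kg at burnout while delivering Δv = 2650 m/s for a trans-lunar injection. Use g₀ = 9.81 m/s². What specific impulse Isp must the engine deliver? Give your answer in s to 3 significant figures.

ln(m₀/m_f) = ln(28300/14500) = ln(1.952) = 0.6687.
Using Δv = v_e ln(m₀/m_f): v_e = Δv / ln(m₀/m_f) = 2650 / 0.6687 = 3962.8 m/s.
Isp = v_e / g₀ = 3962.8 / 9.81 = 404.0 s.

Isp ≈ 404 s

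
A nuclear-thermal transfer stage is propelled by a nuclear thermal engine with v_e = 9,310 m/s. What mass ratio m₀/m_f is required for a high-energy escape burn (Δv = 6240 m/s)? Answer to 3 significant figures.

mass ratio ≈ 1.95

From the ideal rocket equation, m₀/m_f = exp(Δv / v_e) = exp(6240 / 9310.0) = exp(0.6702) = 1.9547.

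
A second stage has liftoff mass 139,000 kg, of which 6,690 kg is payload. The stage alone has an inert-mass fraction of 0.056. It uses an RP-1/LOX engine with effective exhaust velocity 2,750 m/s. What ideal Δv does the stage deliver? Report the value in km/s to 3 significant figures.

Δv ≈ 6.29 km/s

Stage wet mass = m₀ − payload = 139,000 − 6,690 = 132,310 kg.
Stage dry mass = ε × stage wet mass = 0.056 × 132,310 = 7,409.36 kg.
Burnout mass m_f = stage dry + payload = 7,409.36 + 6,690 = 14,099.36 kg.
Using Δv = v_e ln(m₀/m_f): Δv = v_e · ln(139,000/14,099.36) = 2750.0 × ln(9.859) = 2750.0 × 2.2883 ≈ 6293 m/s.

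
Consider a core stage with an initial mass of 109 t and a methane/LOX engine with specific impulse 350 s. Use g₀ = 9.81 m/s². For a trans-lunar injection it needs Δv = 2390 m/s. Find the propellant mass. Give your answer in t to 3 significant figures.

propellant mass ≈ 54.7 t

v_e = Isp · g₀ = 350 × 9.81 = 3433.5 m/s.
Rocket equation: m₀/m_f = exp(Δv / v_e) = exp(2390 / 3433.5) = exp(0.6961) = 2.0059.
m_f = 109 / 2.0059 = 54.3397 t, so propellant = m₀ − m_f = 109 − 54.3397 = 54.6603 t.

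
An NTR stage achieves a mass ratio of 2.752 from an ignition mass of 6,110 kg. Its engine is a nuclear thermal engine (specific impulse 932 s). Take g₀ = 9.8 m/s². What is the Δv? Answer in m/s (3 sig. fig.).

v_e = Isp · g₀ = 932 × 9.8 = 9133.6 m/s.
Δv = v_e · ln(2.752) = 9133.6 × 1.0123 ≈ 9246.2 m/s.

Δv ≈ 9250 m/s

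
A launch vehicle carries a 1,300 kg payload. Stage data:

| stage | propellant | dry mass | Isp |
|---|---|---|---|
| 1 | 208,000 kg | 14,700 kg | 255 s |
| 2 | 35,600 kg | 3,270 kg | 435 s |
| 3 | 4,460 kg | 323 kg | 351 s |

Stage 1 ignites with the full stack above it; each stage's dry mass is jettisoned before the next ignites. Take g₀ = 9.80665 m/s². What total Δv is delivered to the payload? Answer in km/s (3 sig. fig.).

Δv ≈ 15.0 km/s

Ignition mass of stage 1 = 208,000+14,700 + 35,600+3,270 + 4,460+323 + 1,300 = 267,653 kg.
Stage 1: m₀ = 267,653 kg, m_f = 267,653 − 208,000 = 59,653 kg; Δv = 255×9.80665×ln(4.487) = 2500.7×1.5011 ≈ 3754 m/s.
Stage 2: m₀ = 44,953 kg, m_f = 44,953 − 35,600 = 9,353 kg; Δv = 435×9.80665×ln(4.806) = 4265.9×1.5699 ≈ 6697 m/s.
Stage 3: m₀ = 6,083 kg, m_f = 6,083 − 4,460 = 1,623 kg; Δv = 351×9.80665×ln(3.748) = 3442.1×1.3212 ≈ 4548 m/s.
Total Δv = 3754 + 6697 + 4548 = 14999 m/s.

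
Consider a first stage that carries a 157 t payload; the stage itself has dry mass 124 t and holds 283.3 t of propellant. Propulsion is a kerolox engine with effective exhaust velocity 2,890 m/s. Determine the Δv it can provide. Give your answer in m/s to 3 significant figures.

Δv ≈ 2010 m/s

m₀ = payload + dry + propellant = 157 + 124 + 283.3 = 564.3 t.
m_f = payload + dry = 157 + 124 = 281 t.
Δv = v_e · ln(m₀/m_f) = 2890.0 × ln(2.008) = 2890.0 × 0.6972 ≈ 2015.0 m/s.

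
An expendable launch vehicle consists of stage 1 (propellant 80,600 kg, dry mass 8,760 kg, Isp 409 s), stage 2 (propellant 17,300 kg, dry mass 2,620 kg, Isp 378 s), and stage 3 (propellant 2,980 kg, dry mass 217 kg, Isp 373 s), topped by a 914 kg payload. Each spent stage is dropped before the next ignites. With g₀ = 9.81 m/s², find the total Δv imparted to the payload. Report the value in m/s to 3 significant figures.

Δv ≈ 14400 m/s

Ignition mass of stage 1 = 80,600+8,760 + 17,300+2,620 + 2,980+217 + 914 = 113,391 kg.
Stage 1: m₀ = 113,391 kg, m_f = 113,391 − 80,600 = 32,791 kg; Δv = 409×9.81×ln(3.458) = 4012.3×1.2407 ≈ 4978 m/s.
Stage 2: m₀ = 24,031 kg, m_f = 24,031 − 17,300 = 6,731 kg; Δv = 378×9.81×ln(3.57) = 3708.2×1.2726 ≈ 4719 m/s.
Stage 3: m₀ = 4,111 kg, m_f = 4,111 − 2,980 = 1,131 kg; Δv = 373×9.81×ln(3.635) = 3659.1×1.2906 ≈ 4722 m/s.
Total Δv = 4978 + 4719 + 4722 = 14419 m/s.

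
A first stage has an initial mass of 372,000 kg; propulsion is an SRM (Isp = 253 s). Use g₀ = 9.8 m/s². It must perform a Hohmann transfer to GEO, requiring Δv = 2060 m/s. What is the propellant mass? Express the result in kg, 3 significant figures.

propellant mass ≈ 210000 kg

v_e = Isp · g₀ = 253 × 9.8 = 2479.4 m/s.
From the ideal rocket equation, m₀/m_f = exp(Δv / v_e) = exp(2060 / 2479.4) = exp(0.8308) = 2.2953.
m_f = 372,000 / 2.2953 = 162,070 kg, so propellant = m₀ − m_f = 372,000 − 162,070 = 209,930 kg.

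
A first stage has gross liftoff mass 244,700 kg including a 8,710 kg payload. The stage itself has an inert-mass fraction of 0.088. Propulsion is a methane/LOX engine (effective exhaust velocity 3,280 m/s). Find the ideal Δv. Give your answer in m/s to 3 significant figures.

Stage wet mass = m₀ − payload = 244,700 − 8,710 = 235,990 kg.
Stage dry mass = ε × stage wet mass = 0.088 × 235,990 = 20,767.1 kg.
Burnout mass m_f = stage dry + payload = 20,767.1 + 8,710 = 29,477.1 kg.
Δv = v_e · ln(244,700/29,477.1) = 3280.0 × ln(8.301) = 3280.0 × 2.1164 ≈ 6942 m/s.

Δv ≈ 6940 m/s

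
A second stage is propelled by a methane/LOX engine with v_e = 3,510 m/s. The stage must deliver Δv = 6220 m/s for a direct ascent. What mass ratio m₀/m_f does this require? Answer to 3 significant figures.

m₀/m_f = exp(Δv / v_e) = exp(6220 / 3510.0) = exp(1.7721) = 5.8831.

mass ratio ≈ 5.88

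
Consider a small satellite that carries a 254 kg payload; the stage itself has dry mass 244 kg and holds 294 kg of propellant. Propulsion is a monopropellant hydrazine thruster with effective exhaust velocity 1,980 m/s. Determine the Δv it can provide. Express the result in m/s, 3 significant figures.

m₀ = payload + dry + propellant = 254 + 244 + 294 = 792 kg.
m_f = payload + dry = 254 + 244 = 498 kg.
By the Tsiolkovsky rocket equation, Δv = v_e · ln(m₀/m_f) = 1980.0 × ln(1.59) = 1980.0 × 0.4640 ≈ 918.6 m/s.

Δv ≈ 919 m/s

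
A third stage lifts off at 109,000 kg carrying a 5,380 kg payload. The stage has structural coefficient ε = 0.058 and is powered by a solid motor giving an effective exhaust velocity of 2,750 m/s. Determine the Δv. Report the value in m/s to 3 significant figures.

Δv ≈ 6210 m/s

Stage wet mass = m₀ − payload = 109,000 − 5,380 = 103,620 kg.
Stage dry mass = ε × stage wet mass = 0.058 × 103,620 = 6,009.96 kg.
Burnout mass m_f = stage dry + payload = 6,009.96 + 5,380 = 11,389.96 kg.
Using Δv = v_e ln(m₀/m_f): Δv = v_e · ln(109,000/11,389.96) = 2750.0 × ln(9.57) = 2750.0 × 2.2586 ≈ 6211 m/s.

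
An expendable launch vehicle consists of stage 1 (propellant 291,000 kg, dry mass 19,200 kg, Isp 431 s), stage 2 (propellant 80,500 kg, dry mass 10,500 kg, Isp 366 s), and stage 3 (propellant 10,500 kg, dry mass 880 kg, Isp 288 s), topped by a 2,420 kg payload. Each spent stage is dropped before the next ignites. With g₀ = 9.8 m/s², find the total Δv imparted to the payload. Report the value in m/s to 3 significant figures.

Ignition mass of stage 1 = 291,000+19,200 + 80,500+10,500 + 10,500+880 + 2,420 = 415,000 kg.
Stage 1: m₀ = 415,000 kg, m_f = 415,000 − 291,000 = 124,000 kg; Δv = 431×9.8×ln(3.347) = 4223.8×1.2080 ≈ 5102 m/s.
Stage 2: m₀ = 104,800 kg, m_f = 104,800 − 80,500 = 24,300 kg; Δv = 366×9.8×ln(4.313) = 3586.8×1.4616 ≈ 5242 m/s.
Stage 3: m₀ = 13,800 kg, m_f = 13,800 − 10,500 = 3,300 kg; Δv = 288×9.8×ln(4.182) = 2822.4×1.4307 ≈ 4038 m/s.
Total Δv = 5102 + 5242 + 4038 = 14382 m/s.

Δv ≈ 14400 m/s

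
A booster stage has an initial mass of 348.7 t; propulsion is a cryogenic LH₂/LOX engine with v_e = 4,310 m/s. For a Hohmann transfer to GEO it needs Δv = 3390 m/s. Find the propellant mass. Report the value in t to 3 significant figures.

propellant mass ≈ 190 t

From the ideal rocket equation, m₀/m_f = exp(Δv / v_e) = exp(3390 / 4310.0) = exp(0.7865) = 2.1958.
m_f = 348.7 / 2.1958 = 158.803 t, so propellant = m₀ − m_f = 348.7 − 158.803 = 189.897 t.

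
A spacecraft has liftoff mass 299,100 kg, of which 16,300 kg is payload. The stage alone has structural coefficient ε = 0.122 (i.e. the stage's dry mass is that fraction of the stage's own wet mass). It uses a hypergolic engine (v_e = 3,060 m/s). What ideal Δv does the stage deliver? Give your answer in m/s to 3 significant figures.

Stage wet mass = m₀ − payload = 299,100 − 16,300 = 282,800 kg.
Stage dry mass = ε × stage wet mass = 0.122 × 282,800 = 34,501.6 kg.
Burnout mass m_f = stage dry + payload = 34,501.6 + 16,300 = 50,801.6 kg.
Δv = v_e · ln(299,100/50,801.6) = 3060.0 × ln(5.888) = 3060.0 × 1.7729 ≈ 5425 m/s.

Δv ≈ 5420 m/s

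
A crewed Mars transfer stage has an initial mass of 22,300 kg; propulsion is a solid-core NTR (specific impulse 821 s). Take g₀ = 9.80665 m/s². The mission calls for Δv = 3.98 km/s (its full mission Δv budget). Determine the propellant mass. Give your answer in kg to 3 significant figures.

propellant mass ≈ 8700 kg

v_e = Isp · g₀ = 821 × 9.80665 = 8051.3 m/s.
Using Δv = v_e ln(m₀/m_f): m₀/m_f = exp(Δv / v_e) = exp(3980 / 8051.3) = exp(0.4943) = 1.6394.
m_f = 22,300 / 1.6394 = 13,602.5 kg, so propellant = m₀ − m_f = 22,300 − 13,602.5 = 8,697.5 kg.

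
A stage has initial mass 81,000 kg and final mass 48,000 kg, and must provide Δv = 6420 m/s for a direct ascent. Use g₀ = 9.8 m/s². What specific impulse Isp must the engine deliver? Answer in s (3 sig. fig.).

Isp ≈ 1250 s

ln(m₀/m_f) = ln(81000/48000) = ln(1.688) = 0.5232.
Rocket equation: v_e = Δv / ln(m₀/m_f) = 6420 / 0.5232 = 12269.5 m/s.
Isp = v_e / g₀ = 12269.5 / 9.8 = 1252.0 s.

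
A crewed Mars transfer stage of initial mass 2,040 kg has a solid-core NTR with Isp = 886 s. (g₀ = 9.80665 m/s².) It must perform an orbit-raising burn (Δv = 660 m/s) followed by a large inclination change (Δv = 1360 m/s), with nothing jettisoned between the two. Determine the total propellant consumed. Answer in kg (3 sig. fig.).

total propellant consumed ≈ 423 kg

v_e = Isp · g₀ = 886 × 9.80665 = 8688.7 m/s.
After the first burn: m = 2040 × exp(−660/8688.7) = 2040 × 0.92685 = 1,890.77 kg.
After the second burn: m = 1,890.77 × exp(−1360/8688.7) = 1,890.77 × 0.85511 = 1,616.82 kg.
Total propellant = m₀ − m_final = 2040 − 1,616.82 = 423.18 kg.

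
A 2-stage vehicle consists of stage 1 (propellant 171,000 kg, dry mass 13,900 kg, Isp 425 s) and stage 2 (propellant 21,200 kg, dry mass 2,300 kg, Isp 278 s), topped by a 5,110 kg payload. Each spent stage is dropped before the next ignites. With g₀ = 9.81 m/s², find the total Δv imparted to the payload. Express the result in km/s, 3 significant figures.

Ignition mass of stage 1 = 171,000+13,900 + 21,200+2,300 + 5,110 = 213,510 kg.
Stage 1: m₀ = 213,510 kg, m_f = 213,510 − 171,000 = 42,510 kg; Δv = 425×9.81×ln(5.023) = 4169.2×1.6139 ≈ 6729 m/s.
Stage 2: m₀ = 28,610 kg, m_f = 28,610 − 21,200 = 7,410 kg; Δv = 278×9.81×ln(3.861) = 2727.2×1.3509 ≈ 3684 m/s.
Total Δv = 6729 + 3684 = 10413 m/s.

Δv ≈ 10.4 km/s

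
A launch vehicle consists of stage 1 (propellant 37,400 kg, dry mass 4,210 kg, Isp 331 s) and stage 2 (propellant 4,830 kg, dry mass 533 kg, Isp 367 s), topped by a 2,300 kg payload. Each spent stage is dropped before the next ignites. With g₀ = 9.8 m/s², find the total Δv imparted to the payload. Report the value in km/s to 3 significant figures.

Ignition mass of stage 1 = 37,400+4,210 + 4,830+533 + 2,300 = 49,273 kg.
Stage 1: m₀ = 49,273 kg, m_f = 49,273 − 37,400 = 11,873 kg; Δv = 331×9.8×ln(4.15) = 3243.8×1.4231 ≈ 4616 m/s.
Stage 2: m₀ = 7,663 kg, m_f = 7,663 − 4,830 = 2,833 kg; Δv = 367×9.8×ln(2.705) = 3596.6×0.9951 ≈ 3579 m/s.
Total Δv = 4616 + 3579 = 8195 m/s.

Δv ≈ 8.20 km/s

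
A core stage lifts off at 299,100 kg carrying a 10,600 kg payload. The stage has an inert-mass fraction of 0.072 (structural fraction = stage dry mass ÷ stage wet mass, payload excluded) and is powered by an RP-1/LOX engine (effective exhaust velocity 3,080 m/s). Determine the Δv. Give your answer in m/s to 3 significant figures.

Stage wet mass = m₀ − payload = 299,100 − 10,600 = 288,500 kg.
Stage dry mass = ε × stage wet mass = 0.072 × 288,500 = 20,772 kg.
Burnout mass m_f = stage dry + payload = 20,772 + 10,600 = 31,372 kg.
Δv = v_e · ln(299,100/31,372) = 3080.0 × ln(9.534) = 3080.0 × 2.2549 ≈ 6945 m/s.

Δv ≈ 6940 m/s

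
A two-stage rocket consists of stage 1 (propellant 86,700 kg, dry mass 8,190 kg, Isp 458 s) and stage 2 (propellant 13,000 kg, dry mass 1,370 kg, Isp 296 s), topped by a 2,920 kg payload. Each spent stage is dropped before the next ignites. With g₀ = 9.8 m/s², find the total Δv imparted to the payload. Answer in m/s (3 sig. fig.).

Δv ≈ 10700 m/s

Ignition mass of stage 1 = 86,700+8,190 + 13,000+1,370 + 2,920 = 112,180 kg.
Stage 1: m₀ = 112,180 kg, m_f = 112,180 − 86,700 = 25,480 kg; Δv = 458×9.8×ln(4.403) = 4488.4×1.4822 ≈ 6653 m/s.
Stage 2: m₀ = 17,290 kg, m_f = 17,290 − 13,000 = 4,290 kg; Δv = 296×9.8×ln(4.03) = 2900.8×1.3938 ≈ 4043 m/s.
Total Δv = 6653 + 4043 = 10696 m/s.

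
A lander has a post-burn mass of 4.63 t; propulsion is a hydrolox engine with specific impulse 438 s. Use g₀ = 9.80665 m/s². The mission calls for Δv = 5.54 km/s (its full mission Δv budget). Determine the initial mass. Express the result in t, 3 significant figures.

initial mass ≈ 16.8 t

v_e = Isp · g₀ = 438 × 9.80665 = 4295.3 m/s.
m₀/m_f = exp(Δv / v_e) = exp(5540 / 4295.3) = exp(1.2898) = 3.6320.
m₀ = m_f × 3.6320 = 4.63 × 3.6320 = 16.8162 t.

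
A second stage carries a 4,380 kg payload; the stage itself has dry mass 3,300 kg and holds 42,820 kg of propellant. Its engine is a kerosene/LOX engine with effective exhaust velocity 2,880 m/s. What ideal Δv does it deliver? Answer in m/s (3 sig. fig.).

Δv ≈ 5420 m/s

m₀ = payload + dry + propellant = 4,380 + 3,300 + 42,820 = 50,500 kg.
m_f = payload + dry = 4,380 + 3,300 = 7,680 kg.
Δv = v_e · ln(m₀/m_f) = 2880.0 × ln(6.576) = 2880.0 × 1.8834 ≈ 5424.1 m/s.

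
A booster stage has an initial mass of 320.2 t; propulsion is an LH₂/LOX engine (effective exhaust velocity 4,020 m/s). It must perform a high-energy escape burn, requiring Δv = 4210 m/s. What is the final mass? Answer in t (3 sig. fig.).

final mass ≈ 112 t

From the ideal rocket equation, m₀/m_f = exp(Δv / v_e) = exp(4210 / 4020.0) = exp(1.0473) = 2.8498.
m_f = m₀ / 2.8498 = 320.2 / 2.8498 = 112.359 t.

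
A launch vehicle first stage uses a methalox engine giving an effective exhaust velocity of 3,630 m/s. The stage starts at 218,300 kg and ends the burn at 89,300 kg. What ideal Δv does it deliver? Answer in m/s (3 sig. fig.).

Δv ≈ 3240 m/s

Δv = v_e · ln(m₀/m_f) = 3630.0 × ln(2.445) = 3630.0 × 0.8939 ≈ 3244.7 m/s.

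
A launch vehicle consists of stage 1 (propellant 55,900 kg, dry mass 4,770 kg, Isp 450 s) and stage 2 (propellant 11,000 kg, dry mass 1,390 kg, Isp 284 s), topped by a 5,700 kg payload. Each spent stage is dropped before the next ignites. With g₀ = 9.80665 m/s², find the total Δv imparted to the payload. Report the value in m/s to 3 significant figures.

Ignition mass of stage 1 = 55,900+4,770 + 11,000+1,390 + 5,700 = 78,760 kg.
Stage 1: m₀ = 78,760 kg, m_f = 78,760 − 55,900 = 22,860 kg; Δv = 450×9.80665×ln(3.445) = 4413.0×1.2370 ≈ 5459 m/s.
Stage 2: m₀ = 18,090 kg, m_f = 18,090 − 11,000 = 7,090 kg; Δv = 284×9.80665×ln(2.551) = 2785.1×0.9367 ≈ 2609 m/s.
Total Δv = 5459 + 2609 = 8068 m/s.

Δv ≈ 8070 m/s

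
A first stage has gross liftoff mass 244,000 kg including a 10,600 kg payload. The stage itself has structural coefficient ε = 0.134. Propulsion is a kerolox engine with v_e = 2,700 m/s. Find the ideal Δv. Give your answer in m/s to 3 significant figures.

Stage wet mass = m₀ − payload = 244,000 − 10,600 = 233,400 kg.
Stage dry mass = ε × stage wet mass = 0.134 × 233,400 = 31,275.6 kg.
Burnout mass m_f = stage dry + payload = 31,275.6 + 10,600 = 41,875.6 kg.
Δv = v_e · ln(244,000/41,875.6) = 2700.0 × ln(5.827) = 2700.0 × 1.7625 ≈ 4759 m/s.

Δv ≈ 4760 m/s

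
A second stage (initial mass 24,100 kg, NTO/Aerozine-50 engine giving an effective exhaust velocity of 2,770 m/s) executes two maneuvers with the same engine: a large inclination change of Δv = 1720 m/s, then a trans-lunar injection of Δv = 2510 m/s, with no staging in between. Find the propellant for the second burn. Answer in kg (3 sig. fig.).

propellant for the second burn ≈ 7720 kg

After the first burn: m = 24100 × exp(−1720/2770.0) = 24100 × 0.53744 = 12,952.3 kg.
After the second burn: m = 12,952.3 × exp(−2510/2770.0) = 12,952.3 × 0.40408 = 5,233.77 kg.
Second-burn propellant = 12,952.3 − 5,233.77 = 7,718.53 kg.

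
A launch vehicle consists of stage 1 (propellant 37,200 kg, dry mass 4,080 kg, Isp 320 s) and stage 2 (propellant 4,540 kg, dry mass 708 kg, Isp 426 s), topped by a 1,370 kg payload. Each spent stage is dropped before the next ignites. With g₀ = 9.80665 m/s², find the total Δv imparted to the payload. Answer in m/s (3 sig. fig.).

Δv ≈ 9540 m/s

Ignition mass of stage 1 = 37,200+4,080 + 4,540+708 + 1,370 = 47,898 kg.
Stage 1: m₀ = 47,898 kg, m_f = 47,898 − 37,200 = 10,698 kg; Δv = 320×9.80665×ln(4.477) = 3138.1×1.4990 ≈ 4704 m/s.
Stage 2: m₀ = 6,618 kg, m_f = 6,618 − 4,540 = 2,078 kg; Δv = 426×9.80665×ln(3.185) = 4177.6×1.1584 ≈ 4839 m/s.
Total Δv = 4704 + 4839 = 9543 m/s.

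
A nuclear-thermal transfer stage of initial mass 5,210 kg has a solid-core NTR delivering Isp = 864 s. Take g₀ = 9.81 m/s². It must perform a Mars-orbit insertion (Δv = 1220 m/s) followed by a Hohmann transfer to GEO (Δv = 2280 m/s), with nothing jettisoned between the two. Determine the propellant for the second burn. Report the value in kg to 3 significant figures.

v_e = Isp · g₀ = 864 × 9.81 = 8475.8 m/s.
After the first burn: m = 5210 × exp(−1220/8475.8) = 5210 × 0.86594 = 4,511.55 kg.
After the second burn: m = 4,511.55 × exp(−2280/8475.8) = 4,511.55 × 0.76414 = 3,447.46 kg.
Second-burn propellant = 4,511.55 − 3,447.46 = 1,064.09 kg.

propellant for the second burn ≈ 1060 kg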